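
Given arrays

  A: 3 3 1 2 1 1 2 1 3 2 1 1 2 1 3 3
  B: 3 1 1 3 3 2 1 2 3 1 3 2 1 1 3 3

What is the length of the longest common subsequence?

Taking 3 (A #1, B #4) → 3 (A #2, B #5) → 2 (A #4, B #6) → 1 (A #6, B #7) → 2 (A #7, B #8) → 1 (A #8, B #10) → 3 (A #9, B #11) → 2 (A #10, B #12) → 1 (A #12, B #13) → 1 (A #14, B #14) → 3 (A #15, B #15) → 3 (A #16, B #16) gives a common subsequence of length 12. Since dp[16][16] = 12, nothing longer is possible.

12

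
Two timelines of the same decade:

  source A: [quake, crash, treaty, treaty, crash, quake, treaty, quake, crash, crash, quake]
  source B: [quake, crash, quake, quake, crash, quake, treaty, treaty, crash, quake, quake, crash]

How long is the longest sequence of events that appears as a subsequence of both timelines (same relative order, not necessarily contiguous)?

Match quake (source A #1, source B #4); then crash (source A #2, source B #5); then treaty (source A #3, source B #7); then treaty (source A #4, source B #8); then crash (source A #5, source B #9); then quake (source A #6, source B #10); then quake (source A #8, source B #11); then crash (source A #10, source B #12) — 8 events in the same relative order in both. The LCS DP gives dp[11][12] = 8, so this is optimal.

8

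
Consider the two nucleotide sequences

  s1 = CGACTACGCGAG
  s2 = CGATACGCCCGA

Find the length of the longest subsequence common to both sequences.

Pick C [1,1], G [2,2], A [3,3], T [5,4], A [6,5], C [7,6], G [8,7], C [9,10], G [10,11], A [11,12]; all 10 bases appear in both, in order. Since dp[12][12] = 10, nothing longer is possible.

10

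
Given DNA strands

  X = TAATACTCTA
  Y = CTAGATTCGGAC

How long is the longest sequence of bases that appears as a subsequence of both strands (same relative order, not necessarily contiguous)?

Let dp[i][j] be the LCS length of the first i bases of X and the first j bases of Y. dp[i][j] = dp[i-1][j-1]+1 when the i-th and j-th bases match, else max(dp[i-1][j], dp[i][j-1]).
    ·  C  T  A  G  A  T  T  C  G  G  A  C
 ·  0  0  0  0  0  0  0  0  0  0  0  0  0
 T  0  0  1  1  1  1  1  1  1  1  1  1  1
 A  0  0  1  2  2  2  2  2  2  2  2  2  2
 A  0  0  1  2  2  3  3  3  3  3  3  3  3
 T  0  0  1  2  2  3  4  4  4  4  4  4  4
 A  0  0  1  2  2  3  4  4  4  4  4  5  5
 C  0  1  1  2  2  3  4  4  5  5  5  5  6
 T  0  1  2  2  2  3  4  5  5  5  5  5  6
 C  0  1  2  2  2  3  4  5  6  6  6  6  6
 T  0  1  2  2  2  3  4  5  6  6  6  6  6
 A  0  1  2  3  3  3  4  5  6  6  6  7  7
dp[10][12] = 7. One LCS (by backtracking along matches): TAATTCA.

7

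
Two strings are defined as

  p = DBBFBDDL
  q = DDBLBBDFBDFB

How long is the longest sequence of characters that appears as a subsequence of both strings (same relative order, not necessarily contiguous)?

6

Pick D [1,2], then B [2,5], then B [3,6], then F [4,8], then B [5,9], then D [6,10]; all 6 characters appear in both, in order, and the DP table's final entry dp[8][12] is also 6, so no common subsequence is longer.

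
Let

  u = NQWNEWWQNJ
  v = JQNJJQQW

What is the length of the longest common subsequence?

3

Let dp[i][j] be the LCS length of the first i characters of u and the first j characters of v. dp[i][j] = dp[i-1][j-1]+1 when the i-th and j-th characters match, else max(dp[i-1][j], dp[i][j-1]).
    ·  J  Q  N  J  J  Q  Q  W
 ·  0  0  0  0  0  0  0  0  0
 N  0  0  0  1  1  1  1  1  1
 Q  0  0  1  1  1  1  2  2  2
 W  0  0  1  1  1  1  2  2  3
 N  0  0  1  2  2  2  2  2  3
 E  0  0  1  2  2  2  2  2  3
 W  0  0  1  2  2  2  2  2  3
 W  0  0  1  2  2  2  2  2  3
 Q  0  0  1  2  2  2  3  3  3
 N  0  0  1  2  2  2  3  3  3
 J  0  1  1  2  3  3  3  3  3
dp[10][8] = 3. One LCS (by backtracking along matches): NQW.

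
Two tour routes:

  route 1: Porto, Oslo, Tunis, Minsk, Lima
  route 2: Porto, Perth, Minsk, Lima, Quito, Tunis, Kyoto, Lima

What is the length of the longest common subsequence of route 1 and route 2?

Match Porto [1,1]; then Tunis [3,6]; then Lima [5,8] — 3 stops in the same relative order in both. dp[5][8] = 3 confirms this is the maximum.

3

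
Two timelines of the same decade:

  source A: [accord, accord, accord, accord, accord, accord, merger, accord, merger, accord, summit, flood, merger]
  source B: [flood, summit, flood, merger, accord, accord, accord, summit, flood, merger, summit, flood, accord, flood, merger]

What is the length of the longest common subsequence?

Pick accord (source A #1, source B #5) → accord (source A #2, source B #6) → accord (source A #3, source B #7) → merger (source A #7, source B #10) → accord (source A #10, source B #13) → flood (source A #12, source B #14) → merger (source A #13, source B #15); all 7 events appear in both, in order. Since dp[13][15] = 7, nothing longer is possible.

7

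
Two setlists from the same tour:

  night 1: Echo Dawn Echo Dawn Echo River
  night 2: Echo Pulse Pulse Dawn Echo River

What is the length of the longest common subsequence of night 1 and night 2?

4

Taking Echo [1,1], then Dawn [4,4], then Echo [5,5], then River [6,6] gives a common subsequence of length 4. dp[6][6] = 4 confirms this is the maximum.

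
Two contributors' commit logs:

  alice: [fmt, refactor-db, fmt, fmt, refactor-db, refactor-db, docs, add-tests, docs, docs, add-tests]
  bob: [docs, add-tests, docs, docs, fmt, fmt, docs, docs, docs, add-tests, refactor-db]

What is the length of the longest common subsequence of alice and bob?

Pick fmt [3,5]; then fmt [4,6]; then docs [7,7]; then docs [9,8]; then docs [10,9]; then add-tests [11,10]; all 6 commits appear in both, in order. Since dp[11][11] = 6, nothing longer is possible.

6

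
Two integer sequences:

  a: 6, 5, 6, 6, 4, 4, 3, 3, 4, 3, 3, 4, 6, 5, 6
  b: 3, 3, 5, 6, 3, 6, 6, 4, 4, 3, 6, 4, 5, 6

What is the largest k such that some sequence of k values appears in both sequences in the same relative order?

9

Match 6 at a[1]=b[4] → 6 at a[3]=b[6] → 6 at a[4]=b[7] → 4 at a[5]=b[8] → 4 at a[6]=b[9] → 3 at a[7]=b[10] → 4 at a[12]=b[12] → 5 at a[14]=b[13] → 6 at a[15]=b[14] — 9 values in the same relative order in both. Since dp[15][14] = 9, nothing longer is possible.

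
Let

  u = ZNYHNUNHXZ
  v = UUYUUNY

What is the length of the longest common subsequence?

Pick Y [3,3], U [6,5], N [7,6]; all 3 characters appear in both, in order, and the DP table's final entry dp[10][7] is also 3, so no common subsequence is longer.

3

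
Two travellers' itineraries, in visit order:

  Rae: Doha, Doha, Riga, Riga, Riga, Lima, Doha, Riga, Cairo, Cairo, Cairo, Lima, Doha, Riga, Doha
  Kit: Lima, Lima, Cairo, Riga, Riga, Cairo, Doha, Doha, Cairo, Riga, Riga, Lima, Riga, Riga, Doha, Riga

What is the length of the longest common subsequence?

8

Match Doha (Rae #1, Kit #7), Doha (Rae #2, Kit #8), Riga (Rae #3, Kit #10), Riga (Rae #4, Kit #11), Riga (Rae #5, Kit #13), Riga (Rae #8, Kit #14), Doha (Rae #13, Kit #15), Riga (Rae #14, Kit #16) — 8 stops in the same relative order in both, and the DP table's final entry dp[15][16] is also 8, so no common subsequence is longer.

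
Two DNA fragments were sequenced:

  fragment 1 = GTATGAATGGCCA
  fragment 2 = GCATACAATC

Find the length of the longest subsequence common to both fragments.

7

Let dp[i][j] be the LCS length of the first i bases of fragment 1 and the first j bases of fragment 2. dp[i][j] = dp[i-1][j-1]+1 when the i-th and j-th bases match, else max(dp[i-1][j], dp[i][j-1]).
    ·  G  C  A  T  A  C  A  A  T  C
 ·  0  0  0  0  0  0  0  0  0  0  0
 G  0  1  1  1  1  1  1  1  1  1  1
 T  0  1  1  1  2  2  2  2  2  2  2
 A  0  1  1  2  2  3  3  3  3  3  3
 T  0  1  1  2  3  3  3  3  3  4  4
 G  0  1  1  2  3  3  3  3  3  4  4
 A  0  1  1  2  3  4  4  4  4  4  4
 A  0  1  1  2  3  4  4  5  5  5  5
 T  0  1  1  2  3  4  4  5  5  6  6
 G  0  1  1  2  3  4  4  5  5  6  6
 G  0  1  1  2  3  4  4  5  5  6  6
 C  0  1  2  2  3  4  5  5  5  6  7
 C  0  1  2  2  3  4  5  5  5  6  7
 A  0  1  2  3  3  4  5  6  6  6  7
dp[13][10] = 7. One LCS (by backtracking along matches): GTAAATC.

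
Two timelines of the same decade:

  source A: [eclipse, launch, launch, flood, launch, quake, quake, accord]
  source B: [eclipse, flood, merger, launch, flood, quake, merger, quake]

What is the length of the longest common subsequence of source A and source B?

5

Pick eclipse at source A[1]=source B[1], launch at source A[3]=source B[4], flood at source A[4]=source B[5], quake at source A[6]=source B[6], quake at source A[7]=source B[8]; all 5 events appear in both, in order. dp[8][8] = 5 confirms this is the maximum.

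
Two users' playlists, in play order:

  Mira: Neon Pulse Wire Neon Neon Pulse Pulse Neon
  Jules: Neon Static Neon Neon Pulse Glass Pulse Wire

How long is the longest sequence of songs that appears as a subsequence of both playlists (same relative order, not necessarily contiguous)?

Pick Neon [1,1], Neon [4,3], Neon [5,4], Pulse [6,5], Pulse [7,7]; all 5 songs appear in both, in order. The LCS DP gives dp[8][8] = 5, so this is optimal.

5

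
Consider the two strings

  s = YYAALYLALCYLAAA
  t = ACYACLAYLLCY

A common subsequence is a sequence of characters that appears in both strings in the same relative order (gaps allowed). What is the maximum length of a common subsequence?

8

Match Y [2,3]; then A [3,4]; then A [4,7]; then Y [6,8]; then L [7,9]; then L [9,10]; then C [10,11]; then Y [11,12] — 8 characters in the same relative order in both. The LCS DP gives dp[15][12] = 8, so this is optimal.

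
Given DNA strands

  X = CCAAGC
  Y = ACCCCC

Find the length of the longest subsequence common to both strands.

3

Taking C [1,4] → C [2,5] → C [6,6] gives a common subsequence of length 3. The LCS DP gives dp[6][6] = 3, so this is optimal.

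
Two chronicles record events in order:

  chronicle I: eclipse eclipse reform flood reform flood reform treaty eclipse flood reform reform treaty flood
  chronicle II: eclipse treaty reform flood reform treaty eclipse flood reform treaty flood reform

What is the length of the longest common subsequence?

Pick eclipse (chronicle I #1, chronicle II #1); then reform (chronicle I #5, chronicle II #3); then flood (chronicle I #6, chronicle II #4); then reform (chronicle I #7, chronicle II #5); then treaty (chronicle I #8, chronicle II #6); then eclipse (chronicle I #9, chronicle II #7); then flood (chronicle I #10, chronicle II #8); then reform (chronicle I #12, chronicle II #9); then treaty (chronicle I #13, chronicle II #10); then flood (chronicle I #14, chronicle II #11); all 10 events appear in both, in order, and the DP table's final entry dp[14][12] is also 10, so no common subsequence is longer.

10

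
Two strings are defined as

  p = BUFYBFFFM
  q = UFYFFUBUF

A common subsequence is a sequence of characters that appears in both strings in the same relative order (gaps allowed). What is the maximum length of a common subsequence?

Match U at p[2]=q[1]; then F at p[3]=q[2]; then Y at p[4]=q[3]; then F at p[6]=q[4]; then F at p[7]=q[5]; then F at p[8]=q[9] — 6 characters in the same relative order in both. dp[9][9] = 6 confirms this is the maximum.

6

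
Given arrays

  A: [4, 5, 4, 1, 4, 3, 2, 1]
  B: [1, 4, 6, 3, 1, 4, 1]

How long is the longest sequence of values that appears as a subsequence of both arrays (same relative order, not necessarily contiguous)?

4

Match 4 at A[1]=B[2]; then 1 at A[4]=B[5]; then 4 at A[5]=B[6]; then 1 at A[8]=B[7] — 4 values in the same relative order in both. The LCS DP gives dp[8][7] = 4, so this is optimal.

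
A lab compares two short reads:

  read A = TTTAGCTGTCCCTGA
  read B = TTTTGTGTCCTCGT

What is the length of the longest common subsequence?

Match T [1,2]; then T [2,3]; then T [3,4]; then G [5,5]; then T [7,6]; then G [8,7]; then T [9,8]; then C [10,9]; then C [11,10]; then C [12,12]; then T [13,14] — 11 bases in the same relative order in both, and the DP table's final entry dp[15][14] is also 11, so no common subsequence is longer.

11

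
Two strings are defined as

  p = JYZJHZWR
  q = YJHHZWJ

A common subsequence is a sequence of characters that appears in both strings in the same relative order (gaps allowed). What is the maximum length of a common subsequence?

5

Let dp[i][j] be the LCS length of the first i characters of p and the first j characters of q. dp[i][j] = dp[i-1][j-1]+1 when the i-th and j-th characters match, else max(dp[i-1][j], dp[i][j-1]).
    ·  Y  J  H  H  Z  W  J
 ·  0  0  0  0  0  0  0  0
 J  0  0  1  1  1  1  1  1
 Y  0  1  1  1  1  1  1  1
 Z  0  1  1  1  1  2  2  2
 J  0  1  2  2  2  2  2  3
 H  0  1  2  3  3  3  3  3
 Z  0  1  2  3  3  4  4  4
 W  0  1  2  3  3  4  5  5
 R  0  1  2  3  3  4  5  5
dp[8][7] = 5. One LCS (by backtracking along matches): YJHZW.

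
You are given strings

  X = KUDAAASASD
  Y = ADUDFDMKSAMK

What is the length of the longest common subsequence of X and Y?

4

Let dp[i][j] be the LCS length of the first i characters of X and the first j characters of Y. dp[i][j] = dp[i-1][j-1]+1 when the i-th and j-th characters match, else max(dp[i-1][j], dp[i][j-1]).
    ·  A  D  U  D  F  D  M  K  S  A  M  K
 ·  0  0  0  0  0  0  0  0  0  0  0  0  0
 K  0  0  0  0  0  0  0  0  1  1  1  1  1
 U  0  0  0  1  1  1  1  1  1  1  1  1  1
 D  0  0  1  1  2  2  2  2  2  2  2  2  2
 A  0  1  1  1  2  2  2  2  2  2  3  3  3
 A  0  1  1  1  2  2  2  2  2  2  3  3  3
 A  0  1  1  1  2  2  2  2  2  2  3  3  3
 S  0  1  1  1  2  2  2  2  2  3  3  3  3
 A  0  1  1  1  2  2  2  2  2  3  4  4  4
 S  0  1  1  1  2  2  2  2  2  3  4  4  4
 D  0  1  2  2  2  2  3  3  3  3  4  4  4
dp[10][12] = 4. One LCS (by backtracking along matches): UDSA.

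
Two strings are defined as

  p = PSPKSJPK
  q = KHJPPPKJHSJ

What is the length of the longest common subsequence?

5

Pick P (p #1, q #5), P (p #3, q #6), K (p #4, q #7), S (p #5, q #10), J (p #6, q #11); all 5 characters appear in both, in order. Since dp[8][11] = 5, nothing longer is possible.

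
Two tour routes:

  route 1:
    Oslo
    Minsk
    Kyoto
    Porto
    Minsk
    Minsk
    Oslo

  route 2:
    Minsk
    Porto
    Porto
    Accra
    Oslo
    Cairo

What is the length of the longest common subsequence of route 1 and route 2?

Pick Minsk at route 1[2]=route 2[1] → Porto at route 1[4]=route 2[3] → Oslo at route 1[7]=route 2[5]; all 3 stops appear in both, in order, and the DP table's final entry dp[7][6] is also 3, so no common subsequence is longer.

3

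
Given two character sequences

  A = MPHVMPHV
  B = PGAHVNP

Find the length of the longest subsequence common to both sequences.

4

Match P [2,1]; then H [3,4]; then V [4,5]; then P [6,7] — 4 characters in the same relative order in both. Since dp[8][7] = 4, nothing longer is possible.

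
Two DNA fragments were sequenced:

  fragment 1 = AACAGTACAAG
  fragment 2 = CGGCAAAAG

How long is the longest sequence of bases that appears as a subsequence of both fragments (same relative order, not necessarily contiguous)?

6

Taking C at fragment 1[3]=fragment 2[4], then A at fragment 1[4]=fragment 2[5], then A at fragment 1[7]=fragment 2[6], then A at fragment 1[9]=fragment 2[7], then A at fragment 1[10]=fragment 2[8], then G at fragment 1[11]=fragment 2[9] gives a common subsequence of length 6. Since dp[11][9] = 6, nothing longer is possible.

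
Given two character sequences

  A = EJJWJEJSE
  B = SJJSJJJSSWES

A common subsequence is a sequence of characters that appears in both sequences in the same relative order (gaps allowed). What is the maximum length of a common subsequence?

6

Let dp[i][j] be the LCS length of the first i characters of A and the first j characters of B. dp[i][j] = dp[i-1][j-1]+1 when the i-th and j-th characters match, else max(dp[i-1][j], dp[i][j-1]).
    ·  S  J  J  S  J  J  J  S  S  W  E  S
 ·  0  0  0  0  0  0  0  0  0  0  0  0  0
 E  0  0  0  0  0  0  0  0  0  0  0  1  1
 J  0  0  1  1  1  1  1  1  1  1  1  1  1
 J  0  0  1  2  2  2  2  2  2  2  2  2  2
 W  0  0  1  2  2  2  2  2  2  2  3  3  3
 J  0  0  1  2  2  3  3  3  3  3  3  3  3
 E  0  0  1  2  2  3  3  3  3  3  3  4  4
 J  0  0  1  2  2  3  4  4  4  4  4  4  4
 S  0  1  1  2  3  3  4  4  5  5  5  5  5
 E  0  1  1  2  3  3  4  4  5  5  5  6  6
dp[9][12] = 6. One LCS (by backtracking along matches): JJJJSE.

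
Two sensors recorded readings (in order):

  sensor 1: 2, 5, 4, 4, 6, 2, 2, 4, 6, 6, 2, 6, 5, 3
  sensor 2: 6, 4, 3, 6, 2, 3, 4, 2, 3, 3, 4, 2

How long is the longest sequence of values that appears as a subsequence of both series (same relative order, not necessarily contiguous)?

6

Match 4 (sensor 1 #3, sensor 2 #2), 6 (sensor 1 #5, sensor 2 #4), 2 (sensor 1 #6, sensor 2 #5), 2 (sensor 1 #7, sensor 2 #8), 4 (sensor 1 #8, sensor 2 #11), 2 (sensor 1 #11, sensor 2 #12) — 6 values in the same relative order in both. dp[14][12] = 6 confirms this is the maximum.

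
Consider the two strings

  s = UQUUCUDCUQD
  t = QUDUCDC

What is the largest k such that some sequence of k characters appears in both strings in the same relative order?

6

Pick Q at s[2]=t[1]; then U at s[3]=t[2]; then U at s[4]=t[4]; then C at s[5]=t[5]; then D at s[7]=t[6]; then C at s[8]=t[7]; all 6 characters appear in both, in order. dp[11][7] = 6 confirms this is the maximum.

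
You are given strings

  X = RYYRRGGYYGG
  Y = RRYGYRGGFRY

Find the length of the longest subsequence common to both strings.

Let dp[i][j] be the LCS length of the first i characters of X and the first j characters of Y. dp[i][j] = dp[i-1][j-1]+1 when the i-th and j-th characters match, else max(dp[i-1][j], dp[i][j-1]).
    ·  R  R  Y  G  Y  R  G  G  F  R  Y
 ·  0  0  0  0  0  0  0  0  0  0  0  0
 R  0  1  1  1  1  1  1  1  1  1  1  1
 Y  0  1  1  2  2  2  2  2  2  2  2  2
 Y  0  1  1  2  2  3  3  3  3  3  3  3
 R  0  1  2  2  2  3  4  4  4  4  4  4
 R  0  1  2  2  2  3  4  4  4  4  5  5
 G  0  1  2  2  3  3  4  5  5  5  5  5
 G  0  1  2  2  3  3  4  5  6  6  6  6
 Y  0  1  2  3  3  4  4  5  6  6  6  7
 Y  0  1  2  3  3  4  4  5  6  6  6  7
 G  0  1  2  3  4  4  4  5  6  6  6  7
 G  0  1  2  3  4  4  4  5  6  6  6  7
dp[11][11] = 7. One LCS (by backtracking along matches): RYYRGGY.

7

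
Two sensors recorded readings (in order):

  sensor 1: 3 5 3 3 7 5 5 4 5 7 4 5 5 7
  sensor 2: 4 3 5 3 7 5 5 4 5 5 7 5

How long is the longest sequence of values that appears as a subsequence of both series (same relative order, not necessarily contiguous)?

10

Pick 3 (sensor 1 #1, sensor 2 #2); then 5 (sensor 1 #2, sensor 2 #3); then 3 (sensor 1 #4, sensor 2 #4); then 7 (sensor 1 #5, sensor 2 #5); then 5 (sensor 1 #6, sensor 2 #6); then 5 (sensor 1 #7, sensor 2 #7); then 4 (sensor 1 #8, sensor 2 #8); then 5 (sensor 1 #9, sensor 2 #10); then 7 (sensor 1 #10, sensor 2 #11); then 5 (sensor 1 #13, sensor 2 #12); all 10 values appear in both, in order, and the DP table's final entry dp[14][12] is also 10, so no common subsequence is longer.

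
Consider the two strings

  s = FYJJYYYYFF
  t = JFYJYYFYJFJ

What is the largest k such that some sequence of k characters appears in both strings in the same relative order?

7

Pick F (s #1, t #2), then Y (s #2, t #3), then J (s #4, t #4), then Y (s #5, t #5), then Y (s #6, t #6), then Y (s #7, t #8), then F (s #9, t #10); all 7 characters appear in both, in order. dp[10][11] = 7 confirms this is the maximum.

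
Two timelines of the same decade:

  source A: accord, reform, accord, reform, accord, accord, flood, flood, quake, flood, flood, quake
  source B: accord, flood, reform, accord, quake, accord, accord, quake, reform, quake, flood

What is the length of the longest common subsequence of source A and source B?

Pick accord at source A[1]=source B[1] → reform at source A[2]=source B[3] → accord at source A[3]=source B[4] → accord at source A[5]=source B[6] → accord at source A[6]=source B[7] → quake at source A[9]=source B[10] → flood at source A[11]=source B[11]; all 7 events appear in both, in order. The LCS DP gives dp[12][11] = 7, so this is optimal.

7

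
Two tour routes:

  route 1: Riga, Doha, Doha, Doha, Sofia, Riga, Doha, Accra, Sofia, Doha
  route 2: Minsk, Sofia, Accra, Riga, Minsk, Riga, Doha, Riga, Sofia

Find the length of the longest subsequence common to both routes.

Pick Riga [1,6]; then Doha [4,7]; then Riga [6,8]; then Sofia [9,9]; all 4 stops appear in both, in order, and the DP table's final entry dp[10][9] is also 4, so no common subsequence is longer.

4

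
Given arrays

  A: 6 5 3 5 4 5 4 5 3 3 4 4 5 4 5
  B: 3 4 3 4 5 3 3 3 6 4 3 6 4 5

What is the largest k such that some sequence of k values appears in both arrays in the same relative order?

9

Match 3 at A[3]=B[1], 4 at A[5]=B[2], 4 at A[7]=B[4], 5 at A[8]=B[5], 3 at A[9]=B[7], 3 at A[10]=B[8], 4 at A[11]=B[10], 4 at A[14]=B[13], 5 at A[15]=B[14] — 9 values in the same relative order in both. dp[15][14] = 9 confirms this is the maximum.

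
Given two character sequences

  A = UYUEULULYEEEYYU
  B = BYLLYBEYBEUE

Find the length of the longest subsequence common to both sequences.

7

Taking Y [2,2], L [6,3], L [8,4], Y [9,5], E [10,7], E [11,10], E [12,12] gives a common subsequence of length 7, and the DP table's final entry dp[15][12] is also 7, so no common subsequence is longer.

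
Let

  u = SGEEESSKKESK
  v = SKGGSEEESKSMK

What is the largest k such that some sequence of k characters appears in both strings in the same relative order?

9

Match S [1,1] → G [2,4] → E [3,6] → E [4,7] → E [5,8] → S [7,9] → K [9,10] → S [11,11] → K [12,13] — 9 characters in the same relative order in both. dp[12][13] = 9 confirms this is the maximum.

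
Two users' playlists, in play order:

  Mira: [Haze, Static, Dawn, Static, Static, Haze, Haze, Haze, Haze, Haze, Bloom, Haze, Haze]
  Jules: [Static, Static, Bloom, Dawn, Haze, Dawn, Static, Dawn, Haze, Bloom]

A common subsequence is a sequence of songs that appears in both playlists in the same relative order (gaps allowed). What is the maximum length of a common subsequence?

Pick Haze [1,5]; then Static [2,7]; then Dawn [3,8]; then Haze [10,9]; then Bloom [11,10]; all 5 songs appear in both, in order. The LCS DP gives dp[13][10] = 5, so this is optimal.

5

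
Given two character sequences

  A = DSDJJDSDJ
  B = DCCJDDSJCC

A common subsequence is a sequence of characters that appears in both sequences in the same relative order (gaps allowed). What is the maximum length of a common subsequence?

5

One common subsequence of length 5: D at A[1]=B[1], then D at A[3]=B[5], then D at A[6]=B[6], then S at A[7]=B[7], then J at A[9]=B[8]. dp[9][10] = 5 confirms this is the maximum.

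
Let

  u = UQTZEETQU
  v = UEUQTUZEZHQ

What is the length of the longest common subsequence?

Let dp[i][j] be the LCS length of the first i characters of u and the first j characters of v. dp[i][j] = dp[i-1][j-1]+1 when the i-th and j-th characters match, else max(dp[i-1][j], dp[i][j-1]).
    ·  U  E  U  Q  T  U  Z  E  Z  H  Q
 ·  0  0  0  0  0  0  0  0  0  0  0  0
 U  0  1  1  1  1  1  1  1  1  1  1  1
 Q  0  1  1  1  2  2  2  2  2  2  2  2
 T  0  1  1  1  2  3  3  3  3  3  3  3
 Z  0  1  1  1  2  3  3  4  4  4  4  4
 E  0  1  2  2  2  3  3  4  5  5  5  5
 E  0  1  2  2  2  3  3  4  5  5  5  5
 T  0  1  2  2  2  3  3  4  5  5  5  5
 Q  0  1  2  2  3  3  3  4  5  5  5  6
 U  0  1  2  3  3  3  4  4  5  5  5  6
dp[9][11] = 6. One LCS (by backtracking along matches): UQTZEQ.

6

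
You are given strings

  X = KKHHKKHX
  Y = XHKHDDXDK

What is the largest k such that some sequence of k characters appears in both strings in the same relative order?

Let dp[i][j] be the LCS length of the first i characters of X and the first j characters of Y. dp[i][j] = dp[i-1][j-1]+1 when the i-th and j-th characters match, else max(dp[i-1][j], dp[i][j-1]).
    ·  X  H  K  H  D  D  X  D  K
 ·  0  0  0  0  0  0  0  0  0  0
 K  0  0  0  1  1  1  1  1  1  1
 K  0  0  0  1  1  1  1  1  1  2
 H  0  0  1  1  2  2  2  2  2  2
 H  0  0  1  1  2  2  2  2  2  2
 K  0  0  1  2  2  2  2  2  2  3
 K  0  0  1  2  2  2  2  2  2  3
 H  0  0  1  2  3  3  3  3  3  3
 X  0  1  1  2  3  3  3  4  4  4
dp[8][9] = 4. One LCS (by backtracking along matches): HKHX.

4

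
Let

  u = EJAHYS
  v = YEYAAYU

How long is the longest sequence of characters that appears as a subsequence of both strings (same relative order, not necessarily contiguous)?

3

Pick E (u #1, v #2) → A (u #3, v #5) → Y (u #5, v #6); all 3 characters appear in both, in order. The LCS DP gives dp[6][7] = 3, so this is optimal.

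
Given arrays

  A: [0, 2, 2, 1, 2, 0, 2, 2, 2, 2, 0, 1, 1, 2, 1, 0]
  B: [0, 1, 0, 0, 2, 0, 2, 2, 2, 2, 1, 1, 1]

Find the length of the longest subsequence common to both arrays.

11

One common subsequence of length 11: 0 at A[1]=B[1], 1 at A[4]=B[2], 2 at A[5]=B[5], 0 at A[6]=B[6], 2 at A[7]=B[7], 2 at A[8]=B[8], 2 at A[9]=B[9], 2 at A[10]=B[10], 1 at A[12]=B[11], 1 at A[13]=B[12], 1 at A[15]=B[13], and the DP table's final entry dp[16][13] is also 11, so no common subsequence is longer.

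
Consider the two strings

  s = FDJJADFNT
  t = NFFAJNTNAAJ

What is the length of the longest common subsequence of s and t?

4

Match F at s[1]=t[3], J at s[4]=t[5], N at s[8]=t[6], T at s[9]=t[7] — 4 characters in the same relative order in both. Since dp[9][11] = 4, nothing longer is possible.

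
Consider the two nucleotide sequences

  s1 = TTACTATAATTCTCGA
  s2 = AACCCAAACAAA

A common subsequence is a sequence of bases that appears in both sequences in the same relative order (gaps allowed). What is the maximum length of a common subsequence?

Pick A at s1[3]=s2[2] → C at s1[4]=s2[5] → A at s1[6]=s2[6] → A at s1[8]=s2[7] → A at s1[9]=s2[8] → C at s1[12]=s2[9] → A at s1[16]=s2[12]; all 7 bases appear in both, in order. The LCS DP gives dp[16][12] = 7, so this is optimal.

7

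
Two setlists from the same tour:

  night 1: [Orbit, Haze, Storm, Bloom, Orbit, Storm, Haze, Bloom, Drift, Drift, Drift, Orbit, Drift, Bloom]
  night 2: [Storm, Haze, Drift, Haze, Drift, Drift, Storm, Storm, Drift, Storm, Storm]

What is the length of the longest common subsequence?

Pick Storm at night 1[6]=night 2[1]; then Haze at night 1[7]=night 2[2]; then Drift at night 1[9]=night 2[3]; then Drift at night 1[10]=night 2[5]; then Drift at night 1[11]=night 2[6]; then Drift at night 1[13]=night 2[9]; all 6 songs appear in both, in order, and the DP table's final entry dp[14][11] is also 6, so no common subsequence is longer.

6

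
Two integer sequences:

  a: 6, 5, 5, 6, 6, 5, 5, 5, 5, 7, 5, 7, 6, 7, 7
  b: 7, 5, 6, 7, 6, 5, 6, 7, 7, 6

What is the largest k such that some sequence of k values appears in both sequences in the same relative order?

7

Let dp[i][j] be the LCS length of the first i values of a and the first j values of b. dp[i][j] = dp[i-1][j-1]+1 when the i-th and j-th values match, else max(dp[i-1][j], dp[i][j-1]).
    ·  7  5  6  7  6  5  6  7  7  6
 ·  0  0  0  0  0  0  0  0  0  0  0
 6  0  0  0  1  1  1  1  1  1  1  1
 5  0  0  1  1  1  1  2  2  2  2  2
 5  0  0  1  1  1  1  2  2  2  2  2
 6  0  0  1  2  2  2  2  3  3  3  3
 6  0  0  1  2  2  3  3  3  3  3  4
 5  0  0  1  2  2  3  4  4  4  4  4
 5  0  0  1  2  2  3  4  4  4  4  4
 5  0  0  1  2  2  3  4  4  4  4  4
 5  0  0  1  2  2  3  4  4  4  4  4
 7  0  1  1  2  3  3  4  4  5  5  5
 5  0  1  2  2  3  3  4  4  5  5  5
 7  0  1  2  2  3  3  4  4  5  6  6
 6  0  1  2  3  3  4  4  5  5  6  7
 7  0  1  2  3  4  4  4  5  6  6  7
 7  0  1  2  3  4  4  4  5  6  7  7
dp[15][10] = 7. One LCS (by backtracking along matches): 5, 6, 6, 5, 7, 7, 6.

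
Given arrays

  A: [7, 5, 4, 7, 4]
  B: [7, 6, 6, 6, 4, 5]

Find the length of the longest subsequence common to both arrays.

One common subsequence of length 2: 7 [1,1], 5 [2,6]. Since dp[5][6] = 2, nothing longer is possible.

2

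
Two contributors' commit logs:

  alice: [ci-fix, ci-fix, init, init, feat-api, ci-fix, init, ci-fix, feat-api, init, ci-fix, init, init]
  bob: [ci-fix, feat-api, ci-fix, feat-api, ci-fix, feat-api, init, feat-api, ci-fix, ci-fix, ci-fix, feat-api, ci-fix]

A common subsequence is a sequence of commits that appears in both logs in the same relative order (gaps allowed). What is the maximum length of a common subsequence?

One common subsequence of length 8: ci-fix [1,3] → ci-fix [2,5] → init [4,7] → feat-api [5,8] → ci-fix [6,10] → ci-fix [8,11] → feat-api [9,12] → ci-fix [11,13], and the DP table's final entry dp[13][13] is also 8, so no common subsequence is longer.

8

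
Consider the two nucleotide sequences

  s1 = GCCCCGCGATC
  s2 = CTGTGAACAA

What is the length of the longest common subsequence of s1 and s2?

One common subsequence of length 5: C at s1[2]=s2[1]; then G at s1[6]=s2[3]; then G at s1[8]=s2[5]; then A at s1[9]=s2[7]; then C at s1[11]=s2[8]. The LCS DP gives dp[11][10] = 5, so this is optimal.

5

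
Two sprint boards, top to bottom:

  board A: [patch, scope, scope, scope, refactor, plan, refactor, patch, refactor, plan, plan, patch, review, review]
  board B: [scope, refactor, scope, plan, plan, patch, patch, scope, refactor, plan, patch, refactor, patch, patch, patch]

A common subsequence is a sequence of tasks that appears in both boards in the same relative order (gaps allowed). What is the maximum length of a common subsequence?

8

Taking scope (board A #2, board B #1); then scope (board A #3, board B #3); then scope (board A #4, board B #8); then refactor (board A #5, board B #9); then plan (board A #6, board B #10); then refactor (board A #7, board B #12); then patch (board A #8, board B #14); then patch (board A #12, board B #15) gives a common subsequence of length 8. dp[14][15] = 8 confirms this is the maximum.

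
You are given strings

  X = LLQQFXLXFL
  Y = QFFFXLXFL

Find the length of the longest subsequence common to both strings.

7

Pick Q at X[3]=Y[1], F at X[5]=Y[4], X at X[6]=Y[5], L at X[7]=Y[6], X at X[8]=Y[7], F at X[9]=Y[8], L at X[10]=Y[9]; all 7 characters appear in both, in order, and the DP table's final entry dp[10][9] is also 7, so no common subsequence is longer.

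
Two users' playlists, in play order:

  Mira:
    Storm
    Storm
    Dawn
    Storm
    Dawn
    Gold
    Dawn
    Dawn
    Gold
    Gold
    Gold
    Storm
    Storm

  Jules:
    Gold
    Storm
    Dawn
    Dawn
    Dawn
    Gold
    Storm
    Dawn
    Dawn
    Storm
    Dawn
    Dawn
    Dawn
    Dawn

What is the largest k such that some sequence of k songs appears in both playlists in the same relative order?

7

Pick Storm at Mira[1]=Jules[2], then Storm at Mira[2]=Jules[7], then Dawn at Mira[3]=Jules[9], then Storm at Mira[4]=Jules[10], then Dawn at Mira[5]=Jules[12], then Dawn at Mira[7]=Jules[13], then Dawn at Mira[8]=Jules[14]; all 7 songs appear in both, in order. dp[13][14] = 7 confirms this is the maximum.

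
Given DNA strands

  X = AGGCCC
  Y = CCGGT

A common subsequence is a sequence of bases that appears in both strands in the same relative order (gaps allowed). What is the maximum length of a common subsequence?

Pick G at X[2]=Y[3]; then G at X[3]=Y[4]; all 2 bases appear in both, in order. dp[6][5] = 2 confirms this is the maximum.

2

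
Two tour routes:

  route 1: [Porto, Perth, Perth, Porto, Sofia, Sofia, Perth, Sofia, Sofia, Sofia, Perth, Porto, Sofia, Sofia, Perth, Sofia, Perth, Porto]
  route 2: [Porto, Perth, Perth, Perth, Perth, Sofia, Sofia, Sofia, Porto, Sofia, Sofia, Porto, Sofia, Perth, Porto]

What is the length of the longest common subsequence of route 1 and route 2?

13

Pick Porto [1,1], Perth [2,3], Perth [3,4], Perth [7,5], Sofia [8,6], Sofia [9,7], Sofia [10,8], Porto [12,9], Sofia [13,10], Sofia [14,11], Sofia [16,13], Perth [17,14], Porto [18,15]; all 13 stops appear in both, in order. Since dp[18][15] = 13, nothing longer is possible.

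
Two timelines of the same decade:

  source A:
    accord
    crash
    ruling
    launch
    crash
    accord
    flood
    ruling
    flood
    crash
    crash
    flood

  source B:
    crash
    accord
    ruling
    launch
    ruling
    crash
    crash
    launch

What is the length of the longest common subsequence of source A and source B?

6

Taking accord [1,2], ruling [3,3], launch [4,4], ruling [8,5], crash [10,6], crash [11,7] gives a common subsequence of length 6, and the DP table's final entry dp[12][8] is also 6, so no common subsequence is longer.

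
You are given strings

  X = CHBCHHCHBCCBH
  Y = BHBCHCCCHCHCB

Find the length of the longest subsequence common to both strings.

9

Match H [2,2], then B [3,3], then C [4,4], then H [5,5], then H [6,9], then C [7,10], then H [8,11], then C [11,12], then B [12,13] — 9 characters in the same relative order in both. The LCS DP gives dp[13][13] = 9, so this is optimal.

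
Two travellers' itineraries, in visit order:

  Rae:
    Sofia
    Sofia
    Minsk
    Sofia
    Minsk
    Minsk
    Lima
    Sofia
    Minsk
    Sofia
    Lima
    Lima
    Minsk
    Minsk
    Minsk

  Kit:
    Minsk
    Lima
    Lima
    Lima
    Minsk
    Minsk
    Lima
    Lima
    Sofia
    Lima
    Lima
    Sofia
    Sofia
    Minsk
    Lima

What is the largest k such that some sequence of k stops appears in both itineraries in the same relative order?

One common subsequence of length 8: Minsk (Rae #3, Kit #1) → Minsk (Rae #5, Kit #5) → Minsk (Rae #6, Kit #6) → Lima (Rae #7, Kit #8) → Sofia (Rae #10, Kit #9) → Lima (Rae #11, Kit #10) → Lima (Rae #12, Kit #11) → Minsk (Rae #13, Kit #14). dp[15][15] = 8 confirms this is the maximum.

8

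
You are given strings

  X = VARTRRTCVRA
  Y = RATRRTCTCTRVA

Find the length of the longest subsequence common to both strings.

8

Match A (X #2, Y #2), T (X #4, Y #3), R (X #5, Y #4), R (X #6, Y #5), T (X #7, Y #8), C (X #8, Y #9), V (X #9, Y #12), A (X #11, Y #13) — 8 characters in the same relative order in both, and the DP table's final entry dp[11][13] is also 8, so no common subsequence is longer.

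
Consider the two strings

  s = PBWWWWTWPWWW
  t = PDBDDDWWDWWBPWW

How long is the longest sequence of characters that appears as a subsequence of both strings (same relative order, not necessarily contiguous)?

9

Taking P (s #1, t #1); then B (s #2, t #3); then W (s #3, t #7); then W (s #4, t #8); then W (s #5, t #10); then W (s #6, t #11); then P (s #9, t #13); then W (s #11, t #14); then W (s #12, t #15) gives a common subsequence of length 9. dp[12][15] = 9 confirms this is the maximum.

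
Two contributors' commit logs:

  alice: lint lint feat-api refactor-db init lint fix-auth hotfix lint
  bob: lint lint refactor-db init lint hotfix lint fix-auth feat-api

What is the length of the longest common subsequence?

7

Pick lint [1,1]; then lint [2,2]; then refactor-db [4,3]; then init [5,4]; then lint [6,5]; then hotfix [8,6]; then lint [9,7]; all 7 commits appear in both, in order. dp[9][9] = 7 confirms this is the maximum.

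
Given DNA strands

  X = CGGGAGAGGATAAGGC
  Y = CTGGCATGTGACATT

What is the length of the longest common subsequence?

8

Pick C [1,1], G [2,3], G [3,4], G [4,8], G [6,10], A [7,11], A [10,13], T [11,15]; all 8 bases appear in both, in order. The LCS DP gives dp[16][15] = 8, so this is optimal.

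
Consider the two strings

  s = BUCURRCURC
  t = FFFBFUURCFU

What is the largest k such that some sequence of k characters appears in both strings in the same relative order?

Match B [1,4]; then U [2,6]; then U [4,7]; then R [6,8]; then C [7,9]; then U [8,11] — 6 characters in the same relative order in both. The LCS DP gives dp[10][11] = 6, so this is optimal.

6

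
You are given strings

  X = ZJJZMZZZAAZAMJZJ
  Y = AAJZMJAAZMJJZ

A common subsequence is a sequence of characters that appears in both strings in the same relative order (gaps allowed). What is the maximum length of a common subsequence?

Pick J at X[3]=Y[3] → Z at X[4]=Y[4] → M at X[5]=Y[5] → A at X[9]=Y[7] → A at X[10]=Y[8] → Z at X[11]=Y[9] → M at X[13]=Y[10] → J at X[14]=Y[12] → Z at X[15]=Y[13]; all 9 characters appear in both, in order. dp[16][13] = 9 confirms this is the maximum.

9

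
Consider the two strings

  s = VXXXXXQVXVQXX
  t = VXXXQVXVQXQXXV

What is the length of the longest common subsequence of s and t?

Match V [1,1], then X [4,2], then X [5,3], then X [6,4], then Q [7,5], then V [8,6], then X [9,7], then V [10,8], then Q [11,11], then X [12,12], then X [13,13] — 11 characters in the same relative order in both. dp[13][14] = 11 confirms this is the maximum.

11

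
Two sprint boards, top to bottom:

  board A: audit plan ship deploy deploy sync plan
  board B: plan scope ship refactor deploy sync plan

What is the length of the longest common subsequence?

5

Match plan [2,1]; then ship [3,3]; then deploy [5,5]; then sync [6,6]; then plan [7,7] — 5 tasks in the same relative order in both. dp[7][7] = 5 confirms this is the maximum.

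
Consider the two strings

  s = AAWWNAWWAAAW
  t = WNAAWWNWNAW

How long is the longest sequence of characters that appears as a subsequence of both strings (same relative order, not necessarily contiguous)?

8

Taking A [1,3] → A [2,4] → W [3,5] → W [4,6] → N [5,7] → W [7,8] → A [11,10] → W [12,11] gives a common subsequence of length 8. The LCS DP gives dp[12][11] = 8, so this is optimal.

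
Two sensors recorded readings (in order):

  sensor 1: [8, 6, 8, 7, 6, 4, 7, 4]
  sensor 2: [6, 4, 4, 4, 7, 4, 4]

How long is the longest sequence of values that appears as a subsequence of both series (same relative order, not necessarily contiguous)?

4

Taking 6 (sensor 1 #2, sensor 2 #1) → 7 (sensor 1 #4, sensor 2 #5) → 4 (sensor 1 #6, sensor 2 #6) → 4 (sensor 1 #8, sensor 2 #7) gives a common subsequence of length 4. dp[8][7] = 4 confirms this is the maximum.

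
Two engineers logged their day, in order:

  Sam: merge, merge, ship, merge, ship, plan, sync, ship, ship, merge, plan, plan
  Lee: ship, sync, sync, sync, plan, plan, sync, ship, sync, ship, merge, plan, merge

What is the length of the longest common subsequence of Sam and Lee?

7

Match ship at Sam[3]=Lee[1], then plan at Sam[6]=Lee[6], then sync at Sam[7]=Lee[7], then ship at Sam[8]=Lee[8], then ship at Sam[9]=Lee[10], then merge at Sam[10]=Lee[11], then plan at Sam[11]=Lee[12] — 7 tasks in the same relative order in both. The LCS DP gives dp[12][13] = 7, so this is optimal.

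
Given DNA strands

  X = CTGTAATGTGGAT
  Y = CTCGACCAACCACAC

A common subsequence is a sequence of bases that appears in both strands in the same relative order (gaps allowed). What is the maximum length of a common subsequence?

6

Taking C (X #1, Y #1); then T (X #2, Y #2); then G (X #3, Y #4); then A (X #5, Y #9); then A (X #6, Y #12); then A (X #12, Y #14) gives a common subsequence of length 6, and the DP table's final entry dp[13][15] is also 6, so no common subsequence is longer.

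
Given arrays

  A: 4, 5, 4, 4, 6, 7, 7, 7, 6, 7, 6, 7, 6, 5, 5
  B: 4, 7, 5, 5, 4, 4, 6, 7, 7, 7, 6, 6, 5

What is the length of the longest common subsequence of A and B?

11

Match 4 [1,1], then 5 [2,4], then 4 [3,5], then 4 [4,6], then 6 [5,7], then 7 [7,8], then 7 [8,9], then 7 [10,10], then 6 [11,11], then 6 [13,12], then 5 [15,13] — 11 values in the same relative order in both. Since dp[15][13] = 11, nothing longer is possible.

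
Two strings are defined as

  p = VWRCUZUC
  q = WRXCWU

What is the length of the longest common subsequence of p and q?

Let dp[i][j] be the LCS length of the first i characters of p and the first j characters of q. dp[i][j] = dp[i-1][j-1]+1 when the i-th and j-th characters match, else max(dp[i-1][j], dp[i][j-1]).
    ·  W  R  X  C  W  U
 ·  0  0  0  0  0  0  0
 V  0  0  0  0  0  0  0
 W  0  1  1  1  1  1  1
 R  0  1  2  2  2  2  2
 C  0  1  2  2  3  3  3
 U  0  1  2  2  3  3  4
 Z  0  1  2  2  3  3  4
 U  0  1  2  2  3  3  4
 C  0  1  2  2  3  3  4
dp[8][6] = 4. One LCS (by backtracking along matches): WRCU.

4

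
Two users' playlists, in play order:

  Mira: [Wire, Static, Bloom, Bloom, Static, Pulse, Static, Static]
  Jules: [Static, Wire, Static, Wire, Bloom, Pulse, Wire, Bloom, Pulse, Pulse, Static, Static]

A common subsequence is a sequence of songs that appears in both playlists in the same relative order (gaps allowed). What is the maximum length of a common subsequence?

One common subsequence of length 7: Wire at Mira[1]=Jules[2], Static at Mira[2]=Jules[3], Bloom at Mira[3]=Jules[5], Bloom at Mira[4]=Jules[8], Pulse at Mira[6]=Jules[10], Static at Mira[7]=Jules[11], Static at Mira[8]=Jules[12]. Since dp[8][12] = 7, nothing longer is possible.

7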